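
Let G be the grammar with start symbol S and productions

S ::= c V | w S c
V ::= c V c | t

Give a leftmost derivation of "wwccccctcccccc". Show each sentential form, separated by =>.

S => wSc => wwScc => wwcVcc => wwccVccc => wwcccVcccc => wwccccVccccc => wwcccccVcccccc => wwccccctcccccc

S => wSc   [S ::= w S c]
wSc => wwScc   [S ::= w S c]
wwScc => wwcVcc   [S ::= c V]
wwcVcc => wwccVccc   [V ::= c V c]
wwccVccc => wwcccVcccc   [V ::= c V c]
wwcccVcccc => wwccccVccccc   [V ::= c V c]
wwccccVccccc => wwcccccVcccccc   [V ::= c V c]
wwcccccVcccccc => wwccccctcccccc   [V ::= t]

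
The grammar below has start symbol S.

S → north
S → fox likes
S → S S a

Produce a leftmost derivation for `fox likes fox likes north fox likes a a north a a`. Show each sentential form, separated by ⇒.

S ⇒ S S a ⇒ fox likes S a ⇒ fox likes S S a a ⇒ fox likes S S a S a a ⇒ fox likes fox likes S a S a a ⇒ fox likes fox likes S S a a S a a ⇒ fox likes fox likes north S a a S a a ⇒ fox likes fox likes north fox likes a a S a a ⇒ fox likes fox likes north fox likes a a north a a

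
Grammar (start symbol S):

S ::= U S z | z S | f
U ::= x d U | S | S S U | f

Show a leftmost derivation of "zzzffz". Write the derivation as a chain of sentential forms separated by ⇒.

S ⇒ zS ⇒ zzS ⇒ zzzS ⇒ zzzUSz ⇒ zzzfSz ⇒ zzzffz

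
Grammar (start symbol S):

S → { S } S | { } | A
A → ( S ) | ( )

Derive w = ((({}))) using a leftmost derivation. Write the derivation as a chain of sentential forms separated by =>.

S => A => (S) => (A) => ((S)) => ((A)) => (((S))) => ((({})))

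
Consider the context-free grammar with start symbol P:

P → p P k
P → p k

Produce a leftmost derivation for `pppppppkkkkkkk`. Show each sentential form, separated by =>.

P => pPk   [P → p P k]
pPk => ppPkk   [P → p P k]
ppPkk => pppPkkk   [P → p P k]
pppPkkk => ppppPkkkk   [P → p P k]
ppppPkkkk => pppppPkkkkk   [P → p P k]
pppppPkkkkk => ppppppPkkkkkk   [P → p P k]
ppppppPkkkkkk => pppppppkkkkkkk   [P → p k]

P=>pPk=>ppPkk=>pppPkkk=>ppppPkkkk=>pppppPkkkkk=>ppppppPkkkkkk=>pppppppkkkkkkk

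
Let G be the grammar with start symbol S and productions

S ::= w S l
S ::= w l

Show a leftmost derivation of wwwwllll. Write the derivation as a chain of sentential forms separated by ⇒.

S⇒wSl⇒wwSll⇒wwwSlll⇒wwwwllll

S ⇒ wSl   [S ::= w S l]
wSl ⇒ wwSll   [S ::= w S l]
wwSll ⇒ wwwSlll   [S ::= w S l]
wwwSlll ⇒ wwwwllll   [S ::= w l]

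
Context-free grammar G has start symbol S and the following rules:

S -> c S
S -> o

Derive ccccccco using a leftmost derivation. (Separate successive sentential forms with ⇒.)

S ⇒ cS ⇒ ccS ⇒ cccS ⇒ ccccS ⇒ cccccS ⇒ ccccccS ⇒ cccccccS ⇒ ccccccco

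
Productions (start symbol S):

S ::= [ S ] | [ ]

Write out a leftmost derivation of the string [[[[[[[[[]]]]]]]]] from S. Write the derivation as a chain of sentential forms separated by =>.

S=>[S]=>[[S]]=>[[[S]]]=>[[[[S]]]]=>[[[[[S]]]]]=>[[[[[[S]]]]]]=>[[[[[[[S]]]]]]]=>[[[[[[[[S]]]]]]]]=>[[[[[[[[[]]]]]]]]]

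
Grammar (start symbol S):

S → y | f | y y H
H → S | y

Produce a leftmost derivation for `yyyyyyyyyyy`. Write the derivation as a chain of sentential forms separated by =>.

S => yyH => yyS => yyyyH => yyyyS => yyyyyyH => yyyyyyS => yyyyyyyyH => yyyyyyyyS => yyyyyyyyyyH => yyyyyyyyyyy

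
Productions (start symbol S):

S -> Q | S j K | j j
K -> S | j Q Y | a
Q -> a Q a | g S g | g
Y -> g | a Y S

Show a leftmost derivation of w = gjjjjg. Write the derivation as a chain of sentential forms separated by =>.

S => SjK   [S -> S j K]
SjK => SjKjK   [S -> S j K]
SjKjK => QjKjK   [S -> Q]
QjKjK => gjKjK   [Q -> g]
gjKjK => gjSjK   [K -> S]
gjSjK => gjjjjK   [S -> j j]
gjjjjK => gjjjjS   [K -> S]
gjjjjS => gjjjjQ   [S -> Q]
gjjjjQ => gjjjjg   [Q -> g]

S => SjK => SjKjK => QjKjK => gjKjK => gjSjK => gjjjjK => gjjjjS => gjjjjQ => gjjjjg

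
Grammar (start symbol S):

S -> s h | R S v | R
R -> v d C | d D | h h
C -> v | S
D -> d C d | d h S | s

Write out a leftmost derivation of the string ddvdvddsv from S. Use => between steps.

S => RSv => dDSv => ddCdSv => ddvdSv => ddvdRv => ddvdvdCv => ddvdvdSv => ddvdvdRv => ddvdvddDv => ddvdvddsv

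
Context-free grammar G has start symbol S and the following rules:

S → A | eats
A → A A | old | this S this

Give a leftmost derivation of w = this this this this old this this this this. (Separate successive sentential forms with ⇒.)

S ⇒ A ⇒ this S this ⇒ this A this ⇒ this this S this this ⇒ this this A this this ⇒ this this this S this this this ⇒ this this this A this this this ⇒ this this this this S this this this this ⇒ this this this this A this this this this ⇒ this this this this old this this this this

S ⇒ A   [S → A]
A ⇒ this S this   [A → this S this]
this S this ⇒ this A this   [S → A]
this A this ⇒ this this S this this   [A → this S this]
this this S this this ⇒ this this A this this   [S → A]
this this A this this ⇒ this this this S this this this   [A → this S this]
this this this S this this this ⇒ this this this A this this this   [S → A]
this this this A this this this ⇒ this this this this S this this this this   [A → this S this]
this this this this S this this this this ⇒ this this this this A this this this this   [S → A]
this this this this A this this this this ⇒ this this this this old this this this this   [A → old]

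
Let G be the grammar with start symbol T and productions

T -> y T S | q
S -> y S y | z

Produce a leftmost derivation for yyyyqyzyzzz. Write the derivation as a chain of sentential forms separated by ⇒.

T ⇒ yTS ⇒ yyTSS ⇒ yyyTSSS ⇒ yyyyTSSSS ⇒ yyyyqSSSS ⇒ yyyyqySySSS ⇒ yyyyqyzySSS ⇒ yyyyqyzyzSS ⇒ yyyyqyzyzzS ⇒ yyyyqyzyzzz

T ⇒ yTS   [T -> y T S]
yTS ⇒ yyTSS   [T -> y T S]
yyTSS ⇒ yyyTSSS   [T -> y T S]
yyyTSSS ⇒ yyyyTSSSS   [T -> y T S]
yyyyTSSSS ⇒ yyyyqSSSS   [T -> q]
yyyyqSSSS ⇒ yyyyqySySSS   [S -> y S y]
yyyyqySySSS ⇒ yyyyqyzySSS   [S -> z]
yyyyqyzySSS ⇒ yyyyqyzyzSS   [S -> z]
yyyyqyzyzSS ⇒ yyyyqyzyzzS   [S -> z]
yyyyqyzyzzS ⇒ yyyyqyzyzzz   [S -> z]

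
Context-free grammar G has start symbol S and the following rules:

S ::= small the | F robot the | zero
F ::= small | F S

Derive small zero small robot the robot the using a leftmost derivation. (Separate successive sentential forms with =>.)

S => F robot the => F S robot the => F S S robot the => small S S robot the => small zero S robot the => small zero F robot the robot the => small zero small robot the robot the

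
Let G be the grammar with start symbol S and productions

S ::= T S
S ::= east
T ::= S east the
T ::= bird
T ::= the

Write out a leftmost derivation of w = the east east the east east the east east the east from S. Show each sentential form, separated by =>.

S => T S => S east the S => T S east the S => S east the S east the S => T S east the S east the S => the S east the S east the S => the T S east the S east the S => the S east the S east the S east the S => the east east the S east the S east the S => the east east the east east the S east the S => the east east the east east the east east the S => the east east the east east the east east the east

S => T S   [S ::= T S]
T S => S east the S   [T ::= S east the]
S east the S => T S east the S   [S ::= T S]
T S east the S => S east the S east the S   [T ::= S east the]
S east the S east the S => T S east the S east the S   [S ::= T S]
T S east the S east the S => the S east the S east the S   [T ::= the]
the S east the S east the S => the T S east the S east the S   [S ::= T S]
the T S east the S east the S => the S east the S east the S east the S   [T ::= S east the]
the S east the S east the S east the S => the east east the S east the S east the S   [S ::= east]
the east east the S east the S east the S => the east east the east east the S east the S   [S ::= east]
the east east the east east the S east the S => the east east the east east the east east the S   [S ::= east]
the east east the east east the east east the S => the east east the east east the east east the east   [S ::= east]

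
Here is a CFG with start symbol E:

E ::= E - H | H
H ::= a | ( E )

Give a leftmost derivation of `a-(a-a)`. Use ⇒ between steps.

E ⇒ E-H ⇒ H-H ⇒ a-H ⇒ a-(E) ⇒ a-(E-H) ⇒ a-(H-H) ⇒ a-(a-H) ⇒ a-(a-a)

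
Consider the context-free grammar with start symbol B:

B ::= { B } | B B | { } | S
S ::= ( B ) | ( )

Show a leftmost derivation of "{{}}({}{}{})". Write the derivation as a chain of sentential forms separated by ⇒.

B⇒BB⇒{B}B⇒{{}}B⇒{{}}S⇒{{}}(B)⇒{{}}(BB)⇒{{}}(BBB)⇒{{}}({}BB)⇒{{}}({}{}B)⇒{{}}({}{}{})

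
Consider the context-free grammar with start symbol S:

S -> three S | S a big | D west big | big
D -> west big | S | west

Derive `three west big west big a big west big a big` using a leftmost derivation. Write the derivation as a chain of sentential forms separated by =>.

S => three S => three S a big => three D west big a big => three S west big a big => three S a big west big a big => three D west big a big west big a big => three west big west big a big west big a big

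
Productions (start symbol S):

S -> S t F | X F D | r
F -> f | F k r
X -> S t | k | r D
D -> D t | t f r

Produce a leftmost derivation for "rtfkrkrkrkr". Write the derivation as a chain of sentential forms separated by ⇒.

S ⇒ StF   [S -> S t F]
StF ⇒ rtF   [S -> r]
rtF ⇒ rtFkr   [F -> F k r]
rtFkr ⇒ rtFkrkr   [F -> F k r]
rtFkrkr ⇒ rtFkrkrkr   [F -> F k r]
rtFkrkrkr ⇒ rtFkrkrkrkr   [F -> F k r]
rtFkrkrkrkr ⇒ rtfkrkrkrkr   [F -> f]

S⇒StF⇒rtF⇒rtFkr⇒rtFkrkr⇒rtFkrkrkr⇒rtFkrkrkrkr⇒rtfkrkrkrkr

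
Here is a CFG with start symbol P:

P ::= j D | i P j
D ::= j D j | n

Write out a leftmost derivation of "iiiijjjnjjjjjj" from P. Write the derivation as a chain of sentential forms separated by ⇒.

P ⇒ iPj ⇒ iiPjj ⇒ iiiPjjj ⇒ iiiiPjjjj ⇒ iiiijDjjjj ⇒ iiiijjDjjjjj ⇒ iiiijjjDjjjjjj ⇒ iiiijjjnjjjjjj

P ⇒ iPj   [P ::= i P j]
iPj ⇒ iiPjj   [P ::= i P j]
iiPjj ⇒ iiiPjjj   [P ::= i P j]
iiiPjjj ⇒ iiiiPjjjj   [P ::= i P j]
iiiiPjjjj ⇒ iiiijDjjjj   [P ::= j D]
iiiijDjjjj ⇒ iiiijjDjjjjj   [D ::= j D j]
iiiijjDjjjjj ⇒ iiiijjjDjjjjjj   [D ::= j D j]
iiiijjjDjjjjjj ⇒ iiiijjjnjjjjjj   [D ::= n]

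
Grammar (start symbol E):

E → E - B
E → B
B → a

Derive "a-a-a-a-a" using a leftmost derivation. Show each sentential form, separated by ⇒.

E ⇒ E-B ⇒ E-B-B ⇒ E-B-B-B ⇒ E-B-B-B-B ⇒ B-B-B-B-B ⇒ a-B-B-B-B ⇒ a-a-B-B-B ⇒ a-a-a-B-B ⇒ a-a-a-a-B ⇒ a-a-a-a-a

E ⇒ E-B   [E → E - B]
E-B ⇒ E-B-B   [E → E - B]
E-B-B ⇒ E-B-B-B   [E → E - B]
E-B-B-B ⇒ E-B-B-B-B   [E → E - B]
E-B-B-B-B ⇒ B-B-B-B-B   [E → B]
B-B-B-B-B ⇒ a-B-B-B-B   [B → a]
a-B-B-B-B ⇒ a-a-B-B-B   [B → a]
a-a-B-B-B ⇒ a-a-a-B-B   [B → a]
a-a-a-B-B ⇒ a-a-a-a-B   [B → a]
a-a-a-a-B ⇒ a-a-a-a-a   [B → a]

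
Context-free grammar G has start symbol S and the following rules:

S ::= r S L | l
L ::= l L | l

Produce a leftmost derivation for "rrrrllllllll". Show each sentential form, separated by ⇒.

S⇒rSL⇒rrSLL⇒rrrSLLL⇒rrrrSLLLL⇒rrrrlLLLL⇒rrrrllLLLL⇒rrrrlllLLLL⇒rrrrllllLLL⇒rrrrlllllLL⇒rrrrllllllL⇒rrrrlllllllL⇒rrrrllllllll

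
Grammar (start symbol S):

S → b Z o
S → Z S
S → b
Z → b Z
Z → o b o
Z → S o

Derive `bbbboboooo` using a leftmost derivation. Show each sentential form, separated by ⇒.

S ⇒ bZo ⇒ bbZo ⇒ bbbZo ⇒ bbbSoo ⇒ bbbbZooo ⇒ bbbboboooo

S ⇒ bZo   [S → b Z o]
bZo ⇒ bbZo   [Z → b Z]
bbZo ⇒ bbbZo   [Z → b Z]
bbbZo ⇒ bbbSoo   [Z → S o]
bbbSoo ⇒ bbbbZooo   [S → b Z o]
bbbbZooo ⇒ bbbboboooo   [Z → o b o]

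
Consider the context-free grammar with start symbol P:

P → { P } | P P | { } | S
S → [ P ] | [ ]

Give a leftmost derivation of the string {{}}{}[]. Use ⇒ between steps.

P ⇒ PP ⇒ PPP ⇒ {P}PP ⇒ {{}}PP ⇒ {{}}{}P ⇒ {{}}{}S ⇒ {{}}{}[]

P ⇒ PP   [P → P P]
PP ⇒ PPP   [P → P P]
PPP ⇒ {P}PP   [P → { P }]
{P}PP ⇒ {{}}PP   [P → { }]
{{}}PP ⇒ {{}}{}P   [P → { }]
{{}}{}P ⇒ {{}}{}S   [P → S]
{{}}{}S ⇒ {{}}{}[]   [S → [ ]]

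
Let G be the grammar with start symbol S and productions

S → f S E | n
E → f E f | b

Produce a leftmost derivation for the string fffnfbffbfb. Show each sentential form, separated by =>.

S => fSE   [S → f S E]
fSE => ffSEE   [S → f S E]
ffSEE => fffSEEE   [S → f S E]
fffSEEE => fffnEEE   [S → n]
fffnEEE => fffnfEfEE   [E → f E f]
fffnfEfEE => fffnfbfEE   [E → b]
fffnfbfEE => fffnfbffEfE   [E → f E f]
fffnfbffEfE => fffnfbffbfE   [E → b]
fffnfbffbfE => fffnfbffbfb   [E → b]

S=>fSE=>ffSEE=>fffSEEE=>fffnEEE=>fffnfEfEE=>fffnfbfEE=>fffnfbffEfE=>fffnfbffbfE=>fffnfbffbfb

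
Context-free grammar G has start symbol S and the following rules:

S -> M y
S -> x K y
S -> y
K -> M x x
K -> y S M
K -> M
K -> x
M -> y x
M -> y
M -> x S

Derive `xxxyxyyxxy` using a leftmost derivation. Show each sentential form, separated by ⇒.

S ⇒ xKy ⇒ xMxxy ⇒ xxSxxy ⇒ xxMyxxy ⇒ xxxSyxxy ⇒ xxxMyyxxy ⇒ xxxyxyyxxy

S ⇒ xKy   [S -> x K y]
xKy ⇒ xMxxy   [K -> M x x]
xMxxy ⇒ xxSxxy   [M -> x S]
xxSxxy ⇒ xxMyxxy   [S -> M y]
xxMyxxy ⇒ xxxSyxxy   [M -> x S]
xxxSyxxy ⇒ xxxMyyxxy   [S -> M y]
xxxMyyxxy ⇒ xxxyxyyxxy   [M -> y x]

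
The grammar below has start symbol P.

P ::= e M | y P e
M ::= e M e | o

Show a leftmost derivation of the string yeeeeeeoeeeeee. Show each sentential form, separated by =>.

P => yPe   [P ::= y P e]
yPe => yeMe   [P ::= e M]
yeMe => yeeMee   [M ::= e M e]
yeeMee => yeeeMeee   [M ::= e M e]
yeeeMeee => yeeeeMeeee   [M ::= e M e]
yeeeeMeeee => yeeeeeMeeeee   [M ::= e M e]
yeeeeeMeeeee => yeeeeeeMeeeeee   [M ::= e M e]
yeeeeeeMeeeeee => yeeeeeeoeeeeee   [M ::= o]

P => yPe => yeMe => yeeMee => yeeeMeee => yeeeeMeeee => yeeeeeMeeeee => yeeeeeeMeeeeee => yeeeeeeoeeeeee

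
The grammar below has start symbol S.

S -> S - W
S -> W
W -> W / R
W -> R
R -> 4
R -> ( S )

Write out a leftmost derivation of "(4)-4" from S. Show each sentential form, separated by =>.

S => S-W   [S -> S - W]
S-W => W-W   [S -> W]
W-W => R-W   [W -> R]
R-W => (S)-W   [R -> ( S )]
(S)-W => (W)-W   [S -> W]
(W)-W => (R)-W   [W -> R]
(R)-W => (4)-W   [R -> 4]
(4)-W => (4)-R   [W -> R]
(4)-R => (4)-4   [R -> 4]

S=>S-W=>W-W=>R-W=>(S)-W=>(W)-W=>(R)-W=>(4)-W=>(4)-R=>(4)-4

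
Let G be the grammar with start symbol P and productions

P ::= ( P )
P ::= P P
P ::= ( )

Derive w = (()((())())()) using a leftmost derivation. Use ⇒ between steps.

P⇒(P)⇒(PP)⇒(PPP)⇒(()PP)⇒(()(P)P)⇒(()(PP)P)⇒(()((P)P)P)⇒(()((())P)P)⇒(()((())())P)⇒(()((())())())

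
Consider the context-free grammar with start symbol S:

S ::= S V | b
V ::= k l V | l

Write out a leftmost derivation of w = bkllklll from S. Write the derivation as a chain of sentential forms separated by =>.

S => SV => SVV => SVVV => bVVV => bklVVV => bkllVV => bkllklVV => bkllkllV => bkllklll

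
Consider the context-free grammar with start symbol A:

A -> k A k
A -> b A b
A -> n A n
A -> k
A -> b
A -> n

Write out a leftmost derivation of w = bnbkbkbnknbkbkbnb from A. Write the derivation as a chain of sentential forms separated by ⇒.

A ⇒ bAb ⇒ bnAnb ⇒ bnbAbnb ⇒ bnbkAkbnb ⇒ bnbkbAbkbnb ⇒ bnbkbkAkbkbnb ⇒ bnbkbkbAbkbkbnb ⇒ bnbkbkbnAnbkbkbnb ⇒ bnbkbkbnknbkbkbnb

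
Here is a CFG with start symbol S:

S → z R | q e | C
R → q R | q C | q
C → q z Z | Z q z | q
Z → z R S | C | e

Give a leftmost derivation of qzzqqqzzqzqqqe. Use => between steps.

S => C   [S → C]
C => qzZ   [C → q z Z]
qzZ => qzzRS   [Z → z R S]
qzzRS => qzzqRS   [R → q R]
qzzqRS => qzzqqCS   [R → q C]
qzzqqCS => qzzqqqzZS   [C → q z Z]
qzzqqqzZS => qzzqqqzzRSS   [Z → z R S]
qzzqqqzzRSS => qzzqqqzzqSS   [R → q]
qzzqqqzzqSS => qzzqqqzzqzRS   [S → z R]
qzzqqqzzqzRS => qzzqqqzzqzqRS   [R → q R]
qzzqqqzzqzqRS => qzzqqqzzqzqqS   [R → q]
qzzqqqzzqzqqS => qzzqqqzzqzqqqe   [S → q e]

S=>C=>qzZ=>qzzRS=>qzzqRS=>qzzqqCS=>qzzqqqzZS=>qzzqqqzzRSS=>qzzqqqzzqSS=>qzzqqqzzqzRS=>qzzqqqzzqzqRS=>qzzqqqzzqzqqS=>qzzqqqzzqzqqqe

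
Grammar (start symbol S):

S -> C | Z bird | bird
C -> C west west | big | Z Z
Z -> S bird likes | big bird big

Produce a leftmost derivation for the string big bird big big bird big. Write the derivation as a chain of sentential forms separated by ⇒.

S ⇒ C ⇒ Z Z ⇒ big bird big Z ⇒ big bird big big bird big

S ⇒ C   [S -> C]
C ⇒ Z Z   [C -> Z Z]
Z Z ⇒ big bird big Z   [Z -> big bird big]
big bird big Z ⇒ big bird big big bird big   [Z -> big bird big]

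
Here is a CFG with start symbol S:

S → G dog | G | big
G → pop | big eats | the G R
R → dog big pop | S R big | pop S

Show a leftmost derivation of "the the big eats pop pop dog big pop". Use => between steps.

S => G   [S → G]
G => the G R   [G → the G R]
the G R => the the G R R   [G → the G R]
the the G R R => the the big eats R R   [G → big eats]
the the big eats R R => the the big eats pop S R   [R → pop S]
the the big eats pop S R => the the big eats pop G R   [S → G]
the the big eats pop G R => the the big eats pop pop R   [G → pop]
the the big eats pop pop R => the the big eats pop pop dog big pop   [R → dog big pop]

S => G => the G R => the the G R R => the the big eats R R => the the big eats pop S R => the the big eats pop G R => the the big eats pop pop R => the the big eats pop pop dog big pop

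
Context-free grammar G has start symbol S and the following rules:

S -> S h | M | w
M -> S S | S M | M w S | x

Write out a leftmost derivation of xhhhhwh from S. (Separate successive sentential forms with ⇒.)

S⇒Sh⇒Mh⇒SSh⇒ShSh⇒ShhSh⇒ShhhSh⇒ShhhhSh⇒MhhhhSh⇒xhhhhSh⇒xhhhhwh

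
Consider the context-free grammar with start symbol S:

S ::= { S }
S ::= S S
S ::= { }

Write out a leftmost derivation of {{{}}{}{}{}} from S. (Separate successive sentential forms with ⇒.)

S ⇒ {S} ⇒ {SS} ⇒ {SSS} ⇒ {SSSS} ⇒ {{S}SSS} ⇒ {{{}}SSS} ⇒ {{{}}{}SS} ⇒ {{{}}{}{}S} ⇒ {{{}}{}{}{}}

S ⇒ {S}   [S ::= { S }]
{S} ⇒ {SS}   [S ::= S S]
{SS} ⇒ {SSS}   [S ::= S S]
{SSS} ⇒ {SSSS}   [S ::= S S]
{SSSS} ⇒ {{S}SSS}   [S ::= { S }]
{{S}SSS} ⇒ {{{}}SSS}   [S ::= { }]
{{{}}SSS} ⇒ {{{}}{}SS}   [S ::= { }]
{{{}}{}SS} ⇒ {{{}}{}{}S}   [S ::= { }]
{{{}}{}{}S} ⇒ {{{}}{}{}{}}   [S ::= { }]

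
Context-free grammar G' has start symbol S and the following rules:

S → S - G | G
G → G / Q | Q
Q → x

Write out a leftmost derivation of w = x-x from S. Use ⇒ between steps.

S ⇒ S-G   [S → S - G]
S-G ⇒ G-G   [S → G]
G-G ⇒ Q-G   [G → Q]
Q-G ⇒ x-G   [Q → x]
x-G ⇒ x-Q   [G → Q]
x-Q ⇒ x-x   [Q → x]

S⇒S-G⇒G-G⇒Q-G⇒x-G⇒x-Q⇒x-x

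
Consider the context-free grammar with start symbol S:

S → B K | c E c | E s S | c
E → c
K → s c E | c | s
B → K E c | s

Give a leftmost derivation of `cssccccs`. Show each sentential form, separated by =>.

S => EsS   [S → E s S]
EsS => csS   [E → c]
csS => csBK   [S → B K]
csBK => csKEcK   [B → K E c]
csKEcK => csscEEcK   [K → s c E]
csscEEcK => cssccEcK   [E → c]
cssccEcK => cssccccK   [E → c]
cssccccK => cssccccs   [K → s]

S => EsS => csS => csBK => csKEcK => csscEEcK => cssccEcK => cssccccK => cssccccs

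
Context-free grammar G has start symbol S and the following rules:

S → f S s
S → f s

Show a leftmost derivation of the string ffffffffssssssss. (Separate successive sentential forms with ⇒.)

S ⇒ fSs   [S → f S s]
fSs ⇒ ffSss   [S → f S s]
ffSss ⇒ fffSsss   [S → f S s]
fffSsss ⇒ ffffSssss   [S → f S s]
ffffSssss ⇒ fffffSsssss   [S → f S s]
fffffSsssss ⇒ ffffffSssssss   [S → f S s]
ffffffSssssss ⇒ fffffffSsssssss   [S → f S s]
fffffffSsssssss ⇒ ffffffffssssssss   [S → f s]

S ⇒ fSs ⇒ ffSss ⇒ fffSsss ⇒ ffffSssss ⇒ fffffSsssss ⇒ ffffffSssssss ⇒ fffffffSsssssss ⇒ ffffffffssssssss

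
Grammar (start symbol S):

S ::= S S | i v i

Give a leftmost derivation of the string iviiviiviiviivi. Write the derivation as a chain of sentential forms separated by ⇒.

S⇒SS⇒SSS⇒iviSS⇒iviSSS⇒iviSSSS⇒iviiviSSS⇒iviiviiviSS⇒iviiviiviiviS⇒iviiviiviiviivi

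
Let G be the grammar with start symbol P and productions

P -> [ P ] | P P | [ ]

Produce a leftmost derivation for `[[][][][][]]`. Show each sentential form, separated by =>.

P => [P] => [PP] => [PPP] => [PPPP] => [PPPPP] => [[]PPPP] => [[][]PPP] => [[][][]PP] => [[][][][]P] => [[][][][][]]

P => [P]   [P -> [ P ]]
[P] => [PP]   [P -> P P]
[PP] => [PPP]   [P -> P P]
[PPP] => [PPPP]   [P -> P P]
[PPPP] => [PPPPP]   [P -> P P]
[PPPPP] => [[]PPPP]   [P -> [ ]]
[[]PPPP] => [[][]PPP]   [P -> [ ]]
[[][]PPP] => [[][][]PP]   [P -> [ ]]
[[][][]PP] => [[][][][]P]   [P -> [ ]]
[[][][][]P] => [[][][][][]]   [P -> [ ]]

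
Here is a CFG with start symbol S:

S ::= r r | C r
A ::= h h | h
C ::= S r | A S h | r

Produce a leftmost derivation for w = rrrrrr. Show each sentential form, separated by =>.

S => Cr => Srr => Crrr => Srrrr => Crrrrr => rrrrrr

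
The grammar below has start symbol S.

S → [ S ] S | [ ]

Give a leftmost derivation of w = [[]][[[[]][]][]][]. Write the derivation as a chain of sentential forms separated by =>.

S => [S]S   [S → [ S ] S]
[S]S => [[]]S   [S → [ ]]
[[]]S => [[]][S]S   [S → [ S ] S]
[[]][S]S => [[]][[S]S]S   [S → [ S ] S]
[[]][[S]S]S => [[]][[[S]S]S]S   [S → [ S ] S]
[[]][[[S]S]S]S => [[]][[[[]]S]S]S   [S → [ ]]
[[]][[[[]]S]S]S => [[]][[[[]][]]S]S   [S → [ ]]
[[]][[[[]][]]S]S => [[]][[[[]][]][]]S   [S → [ ]]
[[]][[[[]][]][]]S => [[]][[[[]][]][]][]   [S → [ ]]

S => [S]S => [[]]S => [[]][S]S => [[]][[S]S]S => [[]][[[S]S]S]S => [[]][[[[]]S]S]S => [[]][[[[]][]]S]S => [[]][[[[]][]][]]S => [[]][[[[]][]][]][]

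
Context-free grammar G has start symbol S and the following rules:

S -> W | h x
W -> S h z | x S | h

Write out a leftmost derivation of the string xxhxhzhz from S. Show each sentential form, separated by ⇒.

S ⇒ W ⇒ Shz ⇒ Whz ⇒ xShz ⇒ xWhz ⇒ xShzhz ⇒ xWhzhz ⇒ xxShzhz ⇒ xxhxhzhz

S ⇒ W   [S -> W]
W ⇒ Shz   [W -> S h z]
Shz ⇒ Whz   [S -> W]
Whz ⇒ xShz   [W -> x S]
xShz ⇒ xWhz   [S -> W]
xWhz ⇒ xShzhz   [W -> S h z]
xShzhz ⇒ xWhzhz   [S -> W]
xWhzhz ⇒ xxShzhz   [W -> x S]
xxShzhz ⇒ xxhxhzhz   [S -> h x]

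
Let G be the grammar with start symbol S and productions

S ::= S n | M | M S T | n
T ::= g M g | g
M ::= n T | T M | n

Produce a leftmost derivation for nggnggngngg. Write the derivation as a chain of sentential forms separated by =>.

S => M   [S ::= M]
M => nT   [M ::= n T]
nT => ngMg   [T ::= g M g]
ngMg => ngTMg   [M ::= T M]
ngTMg => nggMgMg   [T ::= g M g]
nggMgMg => nggnTgMg   [M ::= n T]
nggnTgMg => nggnggMg   [T ::= g]
nggnggMg => nggnggnTg   [M ::= n T]
nggnggnTg => nggnggngMgg   [T ::= g M g]
nggnggngMgg => nggnggngngg   [M ::= n]

S => M => nT => ngMg => ngTMg => nggMgMg => nggnTgMg => nggnggMg => nggnggnTg => nggnggngMgg => nggnggngngg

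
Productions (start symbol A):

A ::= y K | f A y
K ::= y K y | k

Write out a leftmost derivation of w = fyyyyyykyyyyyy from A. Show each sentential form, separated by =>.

A=>fAy=>fyKy=>fyyKyy=>fyyyKyyy=>fyyyyKyyyy=>fyyyyyKyyyyy=>fyyyyyyKyyyyyy=>fyyyyyykyyyyyy

A => fAy   [A ::= f A y]
fAy => fyKy   [A ::= y K]
fyKy => fyyKyy   [K ::= y K y]
fyyKyy => fyyyKyyy   [K ::= y K y]
fyyyKyyy => fyyyyKyyyy   [K ::= y K y]
fyyyyKyyyy => fyyyyyKyyyyy   [K ::= y K y]
fyyyyyKyyyyy => fyyyyyyKyyyyyy   [K ::= y K y]
fyyyyyyKyyyyyy => fyyyyyykyyyyyy   [K ::= k]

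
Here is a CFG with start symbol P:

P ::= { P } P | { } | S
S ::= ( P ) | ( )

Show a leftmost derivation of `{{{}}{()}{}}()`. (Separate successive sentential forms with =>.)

P => {P}P   [P ::= { P } P]
{P}P => {{P}P}P   [P ::= { P } P]
{{P}P}P => {{{}}P}P   [P ::= { }]
{{{}}P}P => {{{}}{P}P}P   [P ::= { P } P]
{{{}}{P}P}P => {{{}}{S}P}P   [P ::= S]
{{{}}{S}P}P => {{{}}{()}P}P   [S ::= ( )]
{{{}}{()}P}P => {{{}}{()}{}}P   [P ::= { }]
{{{}}{()}{}}P => {{{}}{()}{}}S   [P ::= S]
{{{}}{()}{}}S => {{{}}{()}{}}()   [S ::= ( )]

P=>{P}P=>{{P}P}P=>{{{}}P}P=>{{{}}{P}P}P=>{{{}}{S}P}P=>{{{}}{()}P}P=>{{{}}{()}{}}P=>{{{}}{()}{}}S=>{{{}}{()}{}}()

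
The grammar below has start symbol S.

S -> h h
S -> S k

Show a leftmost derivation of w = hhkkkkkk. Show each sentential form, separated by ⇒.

S ⇒ Sk ⇒ Skk ⇒ Skkk ⇒ Skkkk ⇒ Skkkkk ⇒ Skkkkkk ⇒ hhkkkkkk

S ⇒ Sk   [S -> S k]
Sk ⇒ Skk   [S -> S k]
Skk ⇒ Skkk   [S -> S k]
Skkk ⇒ Skkkk   [S -> S k]
Skkkk ⇒ Skkkkk   [S -> S k]
Skkkkk ⇒ Skkkkkk   [S -> S k]
Skkkkkk ⇒ hhkkkkkk   [S -> h h]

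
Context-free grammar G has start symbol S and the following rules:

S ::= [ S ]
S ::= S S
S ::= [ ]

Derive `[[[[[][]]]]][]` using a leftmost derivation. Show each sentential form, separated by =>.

S=>SS=>[S]S=>[[S]]S=>[[[S]]]S=>[[[[S]]]]S=>[[[[SS]]]]S=>[[[[[]S]]]]S=>[[[[[][]]]]]S=>[[[[[][]]]]][]

S => SS   [S ::= S S]
SS => [S]S   [S ::= [ S ]]
[S]S => [[S]]S   [S ::= [ S ]]
[[S]]S => [[[S]]]S   [S ::= [ S ]]
[[[S]]]S => [[[[S]]]]S   [S ::= [ S ]]
[[[[S]]]]S => [[[[SS]]]]S   [S ::= S S]
[[[[SS]]]]S => [[[[[]S]]]]S   [S ::= [ ]]
[[[[[]S]]]]S => [[[[[][]]]]]S   [S ::= [ ]]
[[[[[][]]]]]S => [[[[[][]]]]][]   [S ::= [ ]]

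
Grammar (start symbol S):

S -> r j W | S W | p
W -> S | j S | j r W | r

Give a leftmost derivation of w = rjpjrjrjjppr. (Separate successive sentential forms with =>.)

S => rjW => rjS => rjSW => rjSWW => rjpWW => rjpjrWW => rjpjrjSW => rjpjrjrjWW => rjpjrjrjjSW => rjpjrjrjjpW => rjpjrjrjjpS => rjpjrjrjjpSW => rjpjrjrjjppW => rjpjrjrjjppr

S => rjW   [S -> r j W]
rjW => rjS   [W -> S]
rjS => rjSW   [S -> S W]
rjSW => rjSWW   [S -> S W]
rjSWW => rjpWW   [S -> p]
rjpWW => rjpjrWW   [W -> j r W]
rjpjrWW => rjpjrjSW   [W -> j S]
rjpjrjSW => rjpjrjrjWW   [S -> r j W]
rjpjrjrjWW => rjpjrjrjjSW   [W -> j S]
rjpjrjrjjSW => rjpjrjrjjpW   [S -> p]
rjpjrjrjjpW => rjpjrjrjjpS   [W -> S]
rjpjrjrjjpS => rjpjrjrjjpSW   [S -> S W]
rjpjrjrjjpSW => rjpjrjrjjppW   [S -> p]
rjpjrjrjjppW => rjpjrjrjjppr   [W -> r]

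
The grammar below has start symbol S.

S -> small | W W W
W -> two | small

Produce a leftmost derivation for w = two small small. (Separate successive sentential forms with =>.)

S => W W W   [S -> W W W]
W W W => two W W   [W -> two]
two W W => two small W   [W -> small]
two small W => two small small   [W -> small]

S => W W W => two W W => two small W => two small small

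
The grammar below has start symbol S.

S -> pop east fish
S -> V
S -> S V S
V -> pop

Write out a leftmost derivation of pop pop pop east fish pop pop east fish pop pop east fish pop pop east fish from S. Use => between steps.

S => S V S   [S -> S V S]
S V S => V V S   [S -> V]
V V S => pop V S   [V -> pop]
pop V S => pop pop S   [V -> pop]
pop pop S => pop pop S V S   [S -> S V S]
pop pop S V S => pop pop S V S V S   [S -> S V S]
pop pop S V S V S => pop pop S V S V S V S   [S -> S V S]
pop pop S V S V S V S => pop pop pop east fish V S V S V S   [S -> pop east fish]
pop pop pop east fish V S V S V S => pop pop pop east fish pop S V S V S   [V -> pop]
pop pop pop east fish pop S V S V S => pop pop pop east fish pop pop east fish V S V S   [S -> pop east fish]
pop pop pop east fish pop pop east fish V S V S => pop pop pop east fish pop pop east fish pop S V S   [V -> pop]
pop pop pop east fish pop pop east fish pop S V S => pop pop pop east fish pop pop east fish pop pop east fish V S   [S -> pop east fish]
pop pop pop east fish pop pop east fish pop pop east fish V S => pop pop pop east fish pop pop east fish pop pop east fish pop S   [V -> pop]
pop pop pop east fish pop pop east fish pop pop east fish pop S => pop pop pop east fish pop pop east fish pop pop east fish pop pop east fish   [S -> pop east fish]

S => S V S => V V S => pop V S => pop pop S => pop pop S V S => pop pop S V S V S => pop pop S V S V S V S => pop pop pop east fish V S V S V S => pop pop pop east fish pop S V S V S => pop pop pop east fish pop pop east fish V S V S => pop pop pop east fish pop pop east fish pop S V S => pop pop pop east fish pop pop east fish pop pop east fish V S => pop pop pop east fish pop pop east fish pop pop east fish pop S => pop pop pop east fish pop pop east fish pop pop east fish pop pop east fish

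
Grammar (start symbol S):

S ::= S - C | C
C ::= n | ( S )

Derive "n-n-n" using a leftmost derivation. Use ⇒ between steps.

S ⇒ S-C ⇒ S-C-C ⇒ C-C-C ⇒ n-C-C ⇒ n-n-C ⇒ n-n-n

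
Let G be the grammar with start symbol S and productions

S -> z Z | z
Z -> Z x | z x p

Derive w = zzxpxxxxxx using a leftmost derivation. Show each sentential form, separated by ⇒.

S ⇒ zZ   [S -> z Z]
zZ ⇒ zZx   [Z -> Z x]
zZx ⇒ zZxx   [Z -> Z x]
zZxx ⇒ zZxxx   [Z -> Z x]
zZxxx ⇒ zZxxxx   [Z -> Z x]
zZxxxx ⇒ zZxxxxx   [Z -> Z x]
zZxxxxx ⇒ zZxxxxxx   [Z -> Z x]
zZxxxxxx ⇒ zzxpxxxxxx   [Z -> z x p]

S⇒zZ⇒zZx⇒zZxx⇒zZxxx⇒zZxxxx⇒zZxxxxx⇒zZxxxxxx⇒zzxpxxxxxx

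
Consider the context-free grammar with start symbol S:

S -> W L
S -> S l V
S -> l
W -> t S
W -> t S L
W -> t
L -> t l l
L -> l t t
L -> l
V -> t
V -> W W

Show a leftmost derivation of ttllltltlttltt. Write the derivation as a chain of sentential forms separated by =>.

S => WL => tSLL => tSlVLL => tSlVlVLL => tWLlVlVLL => ttSLlVlVLL => ttlLlVlVLL => ttlllVlVLL => ttllltlVLL => ttllltltLL => ttllltltlttL => ttllltltlttltt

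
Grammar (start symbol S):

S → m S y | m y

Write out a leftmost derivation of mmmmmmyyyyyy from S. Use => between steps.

S => mSy => mmSyy => mmmSyyy => mmmmSyyyy => mmmmmSyyyyy => mmmmmmyyyyyy

S => mSy   [S → m S y]
mSy => mmSyy   [S → m S y]
mmSyy => mmmSyyy   [S → m S y]
mmmSyyy => mmmmSyyyy   [S → m S y]
mmmmSyyyy => mmmmmSyyyyy   [S → m S y]
mmmmmSyyyyy => mmmmmmyyyyyy   [S → m y]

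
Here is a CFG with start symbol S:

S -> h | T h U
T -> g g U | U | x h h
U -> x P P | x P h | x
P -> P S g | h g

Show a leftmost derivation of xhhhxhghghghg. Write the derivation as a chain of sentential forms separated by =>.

S => ThU   [S -> T h U]
ThU => xhhhU   [T -> x h h]
xhhhU => xhhhxPP   [U -> x P P]
xhhhxPP => xhhhxPSgP   [P -> P S g]
xhhhxPSgP => xhhhxPSgSgP   [P -> P S g]
xhhhxPSgSgP => xhhhxhgSgSgP   [P -> h g]
xhhhxhgSgSgP => xhhhxhghgSgP   [S -> h]
xhhhxhghgSgP => xhhhxhghghgP   [S -> h]
xhhhxhghghgP => xhhhxhghghghg   [P -> h g]

S => ThU => xhhhU => xhhhxPP => xhhhxPSgP => xhhhxPSgSgP => xhhhxhgSgSgP => xhhhxhghgSgP => xhhhxhghghgP => xhhhxhghghghg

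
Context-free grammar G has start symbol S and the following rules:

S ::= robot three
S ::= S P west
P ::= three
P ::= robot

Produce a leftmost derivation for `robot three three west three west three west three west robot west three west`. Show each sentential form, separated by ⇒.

S ⇒ S P west ⇒ S P west P west ⇒ S P west P west P west ⇒ S P west P west P west P west ⇒ S P west P west P west P west P west ⇒ S P west P west P west P west P west P west ⇒ robot three P west P west P west P west P west P west ⇒ robot three three west P west P west P west P west P west ⇒ robot three three west three west P west P west P west P west ⇒ robot three three west three west three west P west P west P west ⇒ robot three three west three west three west three west P west P west ⇒ robot three three west three west three west three west robot west P west ⇒ robot three three west three west three west three west robot west three west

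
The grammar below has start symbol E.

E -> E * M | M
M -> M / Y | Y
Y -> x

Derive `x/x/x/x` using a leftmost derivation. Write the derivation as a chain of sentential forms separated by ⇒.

E ⇒ M ⇒ M/Y ⇒ M/Y/Y ⇒ M/Y/Y/Y ⇒ Y/Y/Y/Y ⇒ x/Y/Y/Y ⇒ x/x/Y/Y ⇒ x/x/x/Y ⇒ x/x/x/x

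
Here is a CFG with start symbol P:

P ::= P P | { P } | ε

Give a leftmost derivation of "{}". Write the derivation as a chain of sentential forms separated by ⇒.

P ⇒ PP ⇒ PPP ⇒ {P}PP ⇒ {}PP ⇒ {}P ⇒ {}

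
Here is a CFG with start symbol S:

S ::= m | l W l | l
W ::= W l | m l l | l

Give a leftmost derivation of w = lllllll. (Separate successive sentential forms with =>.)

S => lWl   [S ::= l W l]
lWl => lWll   [W ::= W l]
lWll => lWlll   [W ::= W l]
lWlll => lWllll   [W ::= W l]
lWllll => lWlllll   [W ::= W l]
lWlllll => lllllll   [W ::= l]

S => lWl => lWll => lWlll => lWllll => lWlllll => lllllll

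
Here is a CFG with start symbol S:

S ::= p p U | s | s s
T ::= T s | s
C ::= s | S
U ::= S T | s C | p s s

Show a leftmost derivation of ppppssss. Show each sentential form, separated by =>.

S => ppU   [S ::= p p U]
ppU => ppST   [U ::= S T]
ppST => ppppUT   [S ::= p p U]
ppppUT => ppppSTT   [U ::= S T]
ppppSTT => ppppssTT   [S ::= s s]
ppppssTT => ppppsssT   [T ::= s]
ppppsssT => ppppssss   [T ::= s]

S => ppU => ppST => ppppUT => ppppSTT => ppppssTT => ppppsssT => ppppssss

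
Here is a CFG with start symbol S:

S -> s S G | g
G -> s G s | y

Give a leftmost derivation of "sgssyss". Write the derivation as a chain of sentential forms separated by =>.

S => sSG   [S -> s S G]
sSG => sgG   [S -> g]
sgG => sgsGs   [G -> s G s]
sgsGs => sgssGss   [G -> s G s]
sgssGss => sgssyss   [G -> y]

S => sSG => sgG => sgsGs => sgssGss => sgssyss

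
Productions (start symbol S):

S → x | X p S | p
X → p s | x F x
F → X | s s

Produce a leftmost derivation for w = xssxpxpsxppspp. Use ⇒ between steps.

S ⇒ XpS ⇒ xFxpS ⇒ xssxpS ⇒ xssxpXpS ⇒ xssxpxFxpS ⇒ xssxpxXxpS ⇒ xssxpxpsxpS ⇒ xssxpxpsxpXpS ⇒ xssxpxpsxppspS ⇒ xssxpxpsxppspp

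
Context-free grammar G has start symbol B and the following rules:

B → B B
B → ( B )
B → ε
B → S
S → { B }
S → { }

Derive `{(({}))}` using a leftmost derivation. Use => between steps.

B => BB => BBB => SBB => {B}BB => {(B)}BB => {((B))}BB => {((S))}BB => {(({B}))}BB => {(({}))}BB => {(({}))}B => {(({}))}

B => BB   [B → B B]
BB => BBB   [B → B B]
BBB => SBB   [B → S]
SBB => {B}BB   [S → { B }]
{B}BB => {(B)}BB   [B → ( B )]
{(B)}BB => {((B))}BB   [B → ( B )]
{((B))}BB => {((S))}BB   [B → S]
{((S))}BB => {(({B}))}BB   [S → { B }]
{(({B}))}BB => {(({}))}BB   [B → ε]
{(({}))}BB => {(({}))}B   [B → ε]
{(({}))}B => {(({}))}   [B → ε]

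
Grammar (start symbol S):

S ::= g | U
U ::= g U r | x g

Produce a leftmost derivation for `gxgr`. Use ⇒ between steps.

S ⇒ U   [S ::= U]
U ⇒ gUr   [U ::= g U r]
gUr ⇒ gxgr   [U ::= x g]

S⇒U⇒gUr⇒gxgr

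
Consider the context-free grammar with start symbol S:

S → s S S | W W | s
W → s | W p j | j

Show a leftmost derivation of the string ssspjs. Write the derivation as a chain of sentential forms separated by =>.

S => sSS   [S → s S S]
sSS => sWWS   [S → W W]
sWWS => ssWS   [W → s]
ssWS => ssWpjS   [W → W p j]
ssWpjS => ssspjS   [W → s]
ssspjS => ssspjs   [S → s]

S=>sSS=>sWWS=>ssWS=>ssWpjS=>ssspjS=>ssspjs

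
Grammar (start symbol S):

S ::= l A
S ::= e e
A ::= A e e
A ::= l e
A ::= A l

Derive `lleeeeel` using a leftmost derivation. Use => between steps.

S => lA => lAl => lAeel => lAeeeel => lleeeeel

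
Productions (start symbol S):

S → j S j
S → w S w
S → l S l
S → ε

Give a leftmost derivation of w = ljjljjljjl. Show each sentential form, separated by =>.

S => lSl   [S → l S l]
lSl => ljSjl   [S → j S j]
ljSjl => ljjSjjl   [S → j S j]
ljjSjjl => ljjlSljjl   [S → l S l]
ljjlSljjl => ljjljSjljjl   [S → j S j]
ljjljSjljjl => ljjljjljjl   [S → ε]

S => lSl => ljSjl => ljjSjjl => ljjlSljjl => ljjljSjljjl => ljjljjljjl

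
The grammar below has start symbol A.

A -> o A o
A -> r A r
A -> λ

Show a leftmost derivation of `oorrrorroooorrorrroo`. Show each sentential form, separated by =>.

A=>oAo=>ooAoo=>oorAroo=>oorrArroo=>oorrrArrroo=>oorrroAorrroo=>oorrrorArorrroo=>oorrrorrArrorrroo=>oorrrorroAorrorrroo=>oorrrorrooAoorrorrroo=>oorrrorroooorrorrroo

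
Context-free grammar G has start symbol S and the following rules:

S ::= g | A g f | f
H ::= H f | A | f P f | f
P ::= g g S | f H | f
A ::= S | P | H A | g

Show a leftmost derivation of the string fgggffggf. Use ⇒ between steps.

S⇒Agf⇒HAgf⇒fPfAgf⇒fggSfAgf⇒fgggfAgf⇒fgggfPgf⇒fgggffHgf⇒fgggffAgf⇒fgggffggf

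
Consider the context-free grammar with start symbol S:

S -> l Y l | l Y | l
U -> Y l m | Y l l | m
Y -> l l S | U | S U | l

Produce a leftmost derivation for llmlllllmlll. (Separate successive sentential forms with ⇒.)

S⇒lYl⇒lSUl⇒llYlUl⇒llUlUl⇒llmlUl⇒llmlYlll⇒llmlUlll⇒llmlYlmlll⇒llmlllSlmlll⇒llmlllllmlll

S ⇒ lYl   [S -> l Y l]
lYl ⇒ lSUl   [Y -> S U]
lSUl ⇒ llYlUl   [S -> l Y l]
llYlUl ⇒ llUlUl   [Y -> U]
llUlUl ⇒ llmlUl   [U -> m]
llmlUl ⇒ llmlYlll   [U -> Y l l]
llmlYlll ⇒ llmlUlll   [Y -> U]
llmlUlll ⇒ llmlYlmlll   [U -> Y l m]
llmlYlmlll ⇒ llmlllSlmlll   [Y -> l l S]
llmlllSlmlll ⇒ llmlllllmlll   [S -> l]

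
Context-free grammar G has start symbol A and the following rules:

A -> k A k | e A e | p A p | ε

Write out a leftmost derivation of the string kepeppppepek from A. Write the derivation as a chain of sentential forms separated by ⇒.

A ⇒ kAk   [A -> k A k]
kAk ⇒ keAek   [A -> e A e]
keAek ⇒ kepApek   [A -> p A p]
kepApek ⇒ kepeAepek   [A -> e A e]
kepeAepek ⇒ kepepApepek   [A -> p A p]
kepepApepek ⇒ kepeppAppepek   [A -> p A p]
kepeppAppepek ⇒ kepeppppepek   [A -> ε]

A⇒kAk⇒keAek⇒kepApek⇒kepeAepek⇒kepepApepek⇒kepeppAppepek⇒kepeppppepek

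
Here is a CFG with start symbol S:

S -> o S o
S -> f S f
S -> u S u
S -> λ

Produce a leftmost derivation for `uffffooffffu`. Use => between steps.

S => uSu => ufSfu => uffSffu => ufffSfffu => uffffSffffu => uffffoSoffffu => uffffooffffu

S => uSu   [S -> u S u]
uSu => ufSfu   [S -> f S f]
ufSfu => uffSffu   [S -> f S f]
uffSffu => ufffSfffu   [S -> f S f]
ufffSfffu => uffffSffffu   [S -> f S f]
uffffSffffu => uffffoSoffffu   [S -> o S o]
uffffoSoffffu => uffffooffffu   [S -> λ]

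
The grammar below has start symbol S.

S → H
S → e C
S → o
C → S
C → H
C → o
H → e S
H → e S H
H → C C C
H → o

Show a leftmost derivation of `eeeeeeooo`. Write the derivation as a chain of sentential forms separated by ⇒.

S ⇒ H ⇒ eSH ⇒ eeCH ⇒ eeSH ⇒ eeHH ⇒ eeeSHH ⇒ eeeHHH ⇒ eeeeSHH ⇒ eeeeHHH ⇒ eeeeeSHH ⇒ eeeeeeCHH ⇒ eeeeeeoHH ⇒ eeeeeeooH ⇒ eeeeeeooo

S ⇒ H   [S → H]
H ⇒ eSH   [H → e S H]
eSH ⇒ eeCH   [S → e C]
eeCH ⇒ eeSH   [C → S]
eeSH ⇒ eeHH   [S → H]
eeHH ⇒ eeeSHH   [H → e S H]
eeeSHH ⇒ eeeHHH   [S → H]
eeeHHH ⇒ eeeeSHH   [H → e S]
eeeeSHH ⇒ eeeeHHH   [S → H]
eeeeHHH ⇒ eeeeeSHH   [H → e S]
eeeeeSHH ⇒ eeeeeeCHH   [S → e C]
eeeeeeCHH ⇒ eeeeeeoHH   [C → o]
eeeeeeoHH ⇒ eeeeeeooH   [H → o]
eeeeeeooH ⇒ eeeeeeooo   [H → o]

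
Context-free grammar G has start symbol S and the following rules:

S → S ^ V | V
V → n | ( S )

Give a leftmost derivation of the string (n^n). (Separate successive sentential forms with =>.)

S => V => (S) => (S^V) => (V^V) => (n^V) => (n^n)

S => V   [S → V]
V => (S)   [V → ( S )]
(S) => (S^V)   [S → S ^ V]
(S^V) => (V^V)   [S → V]
(V^V) => (n^V)   [V → n]
(n^V) => (n^n)   [V → n]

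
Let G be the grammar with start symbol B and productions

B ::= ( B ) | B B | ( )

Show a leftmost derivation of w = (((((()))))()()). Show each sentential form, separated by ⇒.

B ⇒ (B) ⇒ (BB) ⇒ (BBB) ⇒ ((B)BB) ⇒ (((B))BB) ⇒ ((((B)))BB) ⇒ (((((B))))BB) ⇒ (((((()))))BB) ⇒ (((((()))))()B) ⇒ (((((()))))()())

B ⇒ (B)   [B ::= ( B )]
(B) ⇒ (BB)   [B ::= B B]
(BB) ⇒ (BBB)   [B ::= B B]
(BBB) ⇒ ((B)BB)   [B ::= ( B )]
((B)BB) ⇒ (((B))BB)   [B ::= ( B )]
(((B))BB) ⇒ ((((B)))BB)   [B ::= ( B )]
((((B)))BB) ⇒ (((((B))))BB)   [B ::= ( B )]
(((((B))))BB) ⇒ (((((()))))BB)   [B ::= ( )]
(((((()))))BB) ⇒ (((((()))))()B)   [B ::= ( )]
(((((()))))()B) ⇒ (((((()))))()())   [B ::= ( )]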